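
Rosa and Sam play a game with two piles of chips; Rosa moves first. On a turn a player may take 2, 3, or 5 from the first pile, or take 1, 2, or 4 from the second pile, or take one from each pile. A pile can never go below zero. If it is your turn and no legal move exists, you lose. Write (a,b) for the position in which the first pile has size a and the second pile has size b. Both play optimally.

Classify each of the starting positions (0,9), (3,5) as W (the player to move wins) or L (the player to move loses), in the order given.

(0,9): L, (3,5): W

Positions with no move are L. A position that does have a move is losing for the player to move precisely when every available move leads to a winning position for the opponent. Fill in the labels:
No move ever increases a pile, so every position that can arise here has a ≤ 3 and b ≤ 9; it is enough to label the cells with 0 ≤ a ≤ 3 and 0 ≤ b ≤ 9.
Every move lowers a or b (never raises either), so fill the grid row by row in increasing a, and left to right within a row: each cell's successors are then already labelled.
      b=0  b=1  b=2  b=3  b=4  b=5  b=6  b=7  b=8  b=9
a=0:    L    W    W    L    W    W    L    W    W    L
a=1:    L    W    W    L    W    W    L    W    W    L
a=2:    W    W    L    W    W    L    W    W    L    W
a=3:    W    L    W    W    L    W    W    L    W    W
Cells with no legal move (terminal, hence L): (0,0), (1,0).
The remaining L cells, each justified by listing all of its moves:
(0,3): only reaches (0,2)(W), (0,1)(W), all W → L
(0,6): only reaches (0,5)(W), (0,4)(W), (0,2)(W), all W → L
(0,9): only reaches (0,8)(W), (0,7)(W), (0,5)(W), all W → L
(1,3): only reaches (1,2)(W), (1,1)(W), (0,2)(W), all W → L
(1,6): only reaches (1,5)(W), (1,4)(W), (1,2)(W), (0,5)(W), all W → L
(1,9): only reaches (1,8)(W), (1,7)(W), (1,5)(W), (0,8)(W), all W → L
(2,2): only reaches (0,2)(W), (2,1)(W), (2,0)(W), (1,1)(W), all W → L
(2,5): only reaches (0,5)(W), (2,4)(W), (2,3)(W), (2,1)(W), (1,4)(W), all W → L
(2,8): only reaches (0,8)(W), (2,7)(W), (2,6)(W), (2,4)(W), (1,7)(W), all W → L
(3,1): only reaches (1,1)(W), (0,1)(W), (3,0)(W), (2,0)(W), all W → L
(3,4): only reaches (1,4)(W), (0,4)(W), (3,3)(W), (3,2)(W), (3,0)(W), (2,3)(W), all W → L
(3,7): only reaches (1,7)(W), (0,7)(W), (3,6)(W), (3,5)(W), (3,3)(W), (2,6)(W), all W → L
Every other cell has at least one move into one of the L cells above, so it is W.
(0,9): one of the L cells justified above, so L
(3,5): the move to (3,4) reaches an L cell, so W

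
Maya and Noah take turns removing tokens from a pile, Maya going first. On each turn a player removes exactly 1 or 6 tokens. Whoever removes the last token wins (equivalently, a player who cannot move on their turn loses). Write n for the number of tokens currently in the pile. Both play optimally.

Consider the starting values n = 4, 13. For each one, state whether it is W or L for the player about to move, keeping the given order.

4: L, 13: W

Use the standard recursion: the mover loses at a terminal position; elsewhere, the mover wins exactly when some move hands the opponent an L position.
n=0: no move → L
n=1: W (go to 0, an L position)
n=2: L (sole option 1(W) is W)
n=3: W (go to 2, an L position)
n=4: L (sole option 3(W) is W)
n=5: W (go to 4, an L position)
n=6: W (go to 0, an L position)
n=7: L (options 6(W), 1(W) are all W)
n=8: W (go to 7, an L position)
n=9: L (options 8(W), 3(W) are all W)
n=10: W (go to 9, an L position)
n=11: L (options 10(W), 5(W) are all W)
n=12: W (go to 11, an L position)
n=13: W (go to 7, an L position)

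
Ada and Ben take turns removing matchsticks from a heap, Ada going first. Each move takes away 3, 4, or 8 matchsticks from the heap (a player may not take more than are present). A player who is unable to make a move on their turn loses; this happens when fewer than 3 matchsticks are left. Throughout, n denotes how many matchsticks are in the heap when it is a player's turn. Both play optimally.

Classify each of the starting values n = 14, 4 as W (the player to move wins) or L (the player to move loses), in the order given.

Compute win/loss labels from the base case upward. A position with no move is L. Any other position is W if it can reach an L in one move, else L.
n=0: no move → L
n=1: no move → L
n=2: no move → L
n=3: reaches L-position 0 → W
n=4: reaches L-position 1 → W
n=5: reaches L-position 2 → W
n=6: reaches L-position 2 → W
n=7: only reaches 4(W), 3(W), all W → L
n=8: reaches L-position 0 → W
n=9: reaches L-position 1 → W
n=10: reaches L-position 7 → W
n=11: reaches L-position 7 → W
n=12: only reaches 9(W), 8(W), 4(W), all W → L
n=13: only reaches 10(W), 9(W), 5(W), all W → L
n=14: only reaches 11(W), 10(W), 6(W), all W → L

14: L, 4: W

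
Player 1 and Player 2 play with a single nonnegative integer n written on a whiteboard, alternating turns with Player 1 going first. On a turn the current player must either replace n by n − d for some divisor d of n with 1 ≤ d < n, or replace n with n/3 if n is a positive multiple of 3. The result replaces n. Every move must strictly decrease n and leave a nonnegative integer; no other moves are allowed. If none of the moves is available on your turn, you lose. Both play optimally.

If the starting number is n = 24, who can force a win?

Work bottom-up. With no move the player to move loses. Otherwise the position is W if at least one move leads to an L position for the opponent, and L if every move leads to a W.
n=0: no move → L
n=1: no move → L
n=2: W (go to 1, an L position)
n=3: W (go to 1, an L position)
n=4: L (options 2(W), 3(W) are all W)
n=5: W (go to 4, an L position)
n=6: W (go to 4, an L position)
n=7: L (sole option 6(W) is W)
n=8: W (go to 4, an L position)
n=9: L (options 3(W), 6(W), 8(W) are all W)
n=10: W (go to 9, an L position)
n=11: L (sole option 10(W) is W)
n=12: W (go to 4, an L position)
n=13: L (sole option 12(W) is W)
n=14: W (go to 7, an L position)
n=15: L (options 5(W), 10(W), 12(W), 14(W) are all W)
n=16: W (go to 15, an L position)
n=17: L (sole option 16(W) is W)
n=18: W (go to 9, an L position)
n=19: L (sole option 18(W) is W)
n=20: W (go to 15, an L position)
n=21: W (go to 7, an L position)
n=22: W (go to 11, an L position)
n=23: L (sole option 22(W) is W)
n=24: W (go to 23, an L position)
The starting position 24 is W: Player 1 should move to 23, handing over an L position.

Player 1 wins.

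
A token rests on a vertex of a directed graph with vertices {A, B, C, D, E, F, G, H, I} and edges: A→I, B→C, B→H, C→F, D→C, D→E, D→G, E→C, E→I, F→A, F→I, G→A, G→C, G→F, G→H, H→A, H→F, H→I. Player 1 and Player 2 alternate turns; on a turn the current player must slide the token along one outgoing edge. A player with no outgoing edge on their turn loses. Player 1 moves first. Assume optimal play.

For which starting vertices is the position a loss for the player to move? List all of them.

C, I

Compute win/loss labels from the base case upward. A position with no move is L. Any other position is W if it can reach an L in one move, else L.
Every edge goes from a vertex to one that appears earlier in the order I, A, F, C, H, E, B, G, D, so processing vertices in that order labels each vertex after all of its successors.
I: no outgoing edge → L
A: →I(L), so W
F: →I(L), so W
C: →F(W) only, which is W, so L
H: →I(L), so W
E: →C(L), so W
B: →C(L), so W
G: →C(L), so W
D: →C(L), so W
Reading off the rows marked L gives the requested list; there are 2 such vertices.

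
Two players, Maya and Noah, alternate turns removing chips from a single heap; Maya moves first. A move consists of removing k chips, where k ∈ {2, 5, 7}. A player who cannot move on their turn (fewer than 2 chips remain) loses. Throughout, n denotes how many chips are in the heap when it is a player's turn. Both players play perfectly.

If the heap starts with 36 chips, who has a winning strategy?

Noah wins.

Build the W/L table. Terminal = L. A non-terminal position is W if it has a move to some L; otherwise it is L.
n=0: no move → L
n=1: no move → L
n=2: reaches L-position 0 → W
n=3: reaches L-position 1 → W
n=4: only reaches 2(W), which is W → L
n=5: reaches L-position 0 → W
n=6: reaches L-position 4 → W
n=7: reaches L-position 0 → W
n=8: reaches L-position 1 → W
n=9: reaches L-position 4 → W
n=10: only reaches 8(W), 5(W), 3(W), all W → L
n=11: reaches L-position 4 → W
n=12: reaches L-position 10 → W
n=13: only reaches 11(W), 8(W), 6(W), all W → L
n=14: only reaches 12(W), 9(W), 7(W), all W → L
n=15: reaches L-position 13 → W
n=16: reaches L-position 14 → W
n=17: reaches L-position 10 → W
n=18: reaches L-position 13 → W
n=19: reaches L-position 14 → W
n=20: reaches L-position 13 → W
n=21: reaches L-position 14 → W
n=22: only reaches 20(W), 17(W), 15(W), all W → L
n=23: only reaches 21(W), 18(W), 16(W), all W → L
n=24: reaches L-position 22 → W
n=25: reaches L-position 23 → W
n=26: only reaches 24(W), 21(W), 19(W), all W → L
n=27: reaches L-position 22 → W
n=28: reaches L-position 26 → W
n=29: reaches L-position 22 → W
n=30: reaches L-position 23 → W
n=31: reaches L-position 26 → W
n=32: only reaches 30(W), 27(W), 25(W), all W → L
n=33: reaches L-position 26 → W
n=34: reaches L-position 32 → W
n=35: only reaches 33(W), 30(W), 28(W), all W → L
n=36: only reaches 34(W), 31(W), 29(W), all W → L
The starting position 36 is L: whatever Maya does, the opponent receives a W position.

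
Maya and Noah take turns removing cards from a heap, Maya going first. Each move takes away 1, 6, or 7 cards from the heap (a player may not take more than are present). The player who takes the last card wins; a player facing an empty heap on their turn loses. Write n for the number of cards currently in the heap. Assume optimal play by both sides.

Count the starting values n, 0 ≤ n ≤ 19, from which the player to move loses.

6

Compute win/loss labels from the base case upward. A position with no move is L. Any other position is W if it can reach an L in one move, else L.
n=0: no move → L
n=1: W (go to 0, an L position)
n=2: L (sole option 1(W) is W)
n=3: W (go to 2, an L position)
n=4: L (sole option 3(W) is W)
n=5: W (go to 4, an L position)
n=6: W (go to 0, an L position)
n=7: W (go to 0, an L position)
n=8: W (go to 2, an L position)
n=9: W (go to 2, an L position)
n=10: W (go to 4, an L position)
n=11: W (go to 4, an L position)
n=12: L (options 11(W), 6(W), 5(W) are all W)
n=13: W (go to 12, an L position)
n=14: L (options 13(W), 8(W), 7(W) are all W)
n=15: W (go to 14, an L position)
n=16: L (options 15(W), 10(W), 9(W) are all W)
n=17: W (go to 16, an L position)
n=18: W (go to 12, an L position)
n=19: W (go to 12, an L position)
L entries with 0 ≤ n ≤ 19: n = 0, 2, 4, 12, 14, 16; that makes 6.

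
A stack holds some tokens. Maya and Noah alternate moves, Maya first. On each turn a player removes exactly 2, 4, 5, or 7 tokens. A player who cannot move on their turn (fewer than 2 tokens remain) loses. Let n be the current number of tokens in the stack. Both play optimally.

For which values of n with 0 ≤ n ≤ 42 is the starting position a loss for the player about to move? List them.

Build the W/L table. Terminal = L. A non-terminal position is W if it has a move to some L; otherwise it is L.
n=0: no move → L
n=1: no move → L
n=2: can move to 0, which is L ⇒ W
n=3: can move to 1, which is L ⇒ W
n=4: can move to 0, which is L ⇒ W
n=5: can move to 1, which is L ⇒ W
n=6: can move to 1, which is L ⇒ W
n=7: can move to 0, which is L ⇒ W
n=8: can move to 1, which is L ⇒ W
n=9: moves to 7(W), 5(W), 4(W), 2(W); every one is W ⇒ L
n=10: moves to 8(W), 6(W), 5(W), 3(W); every one is W ⇒ L
n=11: can move to 9, which is L ⇒ W
n=12: can move to 10, which is L ⇒ W
n=13: can move to 9, which is L ⇒ W
n=14: can move to 10, which is L ⇒ W
n=15: can move to 10, which is L ⇒ W
n=16: can move to 9, which is L ⇒ W
n=17: can move to 10, which is L ⇒ W
n=18: moves to 16(W), 14(W), 13(W), 11(W); every one is W ⇒ L
n=19: moves to 17(W), 15(W), 14(W), 12(W); every one is W ⇒ L
n=20: can move to 18, which is L ⇒ W
n=21: can move to 19, which is L ⇒ W
n=22: can move to 18, which is L ⇒ W
n=23: can move to 19, which is L ⇒ W
n=24: can move to 19, which is L ⇒ W
n=25: can move to 18, which is L ⇒ W
n=26: can move to 19, which is L ⇒ W
n=27: moves to 25(W), 23(W), 22(W), 20(W); every one is W ⇒ L
n=28: moves to 26(W), 24(W), 23(W), 21(W); every one is W ⇒ L
n=29: can move to 27, which is L ⇒ W
n=30: can move to 28, which is L ⇒ W
n=31: can move to 27, which is L ⇒ W
n=32: can move to 28, which is L ⇒ W
n=33: can move to 28, which is L ⇒ W
n=34: can move to 27, which is L ⇒ W
n=35: can move to 28, which is L ⇒ W
n=36: moves to 34(W), 32(W), 31(W), 29(W); every one is W ⇒ L
n=37: moves to 35(W), 33(W), 32(W), 30(W); every one is W ⇒ L
n=38: can move to 36, which is L ⇒ W
n=39: can move to 37, which is L ⇒ W
n=40: can move to 36, which is L ⇒ W
n=41: can move to 37, which is L ⇒ W
n=42: can move to 37, which is L ⇒ W
The losing starting values of n are exactly the entries labelled L in this table (10 of them).

0, 1, 9, 10, 18, 19, 27, 28, 36, 37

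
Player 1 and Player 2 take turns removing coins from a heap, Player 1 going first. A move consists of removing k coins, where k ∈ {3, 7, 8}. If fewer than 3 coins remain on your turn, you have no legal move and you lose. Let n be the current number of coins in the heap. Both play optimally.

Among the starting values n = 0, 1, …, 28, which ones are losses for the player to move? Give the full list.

0, 1, 2, 6, 11, 12, 16, 17, 21, 22, 26, 27

Classify positions by backward induction: terminal positions (no move available) are L. From any other position, the mover wins iff some move reaches an L.
n=0: no move → L
n=1: no move → L
n=2: no move → L
n=3: can move to 0, which is L ⇒ W
n=4: can move to 1, which is L ⇒ W
n=5: can move to 2, which is L ⇒ W
n=6: the only move is to 3(W), a W ⇒ L
n=7: can move to 0, which is L ⇒ W
n=8: can move to 1, which is L ⇒ W
n=9: can move to 6, which is L ⇒ W
n=10: can move to 2, which is L ⇒ W
n=11: moves to 8(W), 4(W), 3(W); every one is W ⇒ L
n=12: moves to 9(W), 5(W), 4(W); every one is W ⇒ L
n=13: can move to 6, which is L ⇒ W
n=14: can move to 11, which is L ⇒ W
n=15: can move to 12, which is L ⇒ W
n=16: moves to 13(W), 9(W), 8(W); every one is W ⇒ L
n=17: moves to 14(W), 10(W), 9(W); every one is W ⇒ L
n=18: can move to 11, which is L ⇒ W
n=19: can move to 16, which is L ⇒ W
n=20: can move to 17, which is L ⇒ W
n=21: moves to 18(W), 14(W), 13(W); every one is W ⇒ L
n=22: moves to 19(W), 15(W), 14(W); every one is W ⇒ L
n=23: can move to 16, which is L ⇒ W
n=24: can move to 21, which is L ⇒ W
n=25: can move to 22, which is L ⇒ W
n=26: moves to 23(W), 19(W), 18(W); every one is W ⇒ L
n=27: moves to 24(W), 20(W), 19(W); every one is W ⇒ L
n=28: can move to 21, which is L ⇒ W
The losing starting values of n are exactly the entries labelled L in this table (12 of them).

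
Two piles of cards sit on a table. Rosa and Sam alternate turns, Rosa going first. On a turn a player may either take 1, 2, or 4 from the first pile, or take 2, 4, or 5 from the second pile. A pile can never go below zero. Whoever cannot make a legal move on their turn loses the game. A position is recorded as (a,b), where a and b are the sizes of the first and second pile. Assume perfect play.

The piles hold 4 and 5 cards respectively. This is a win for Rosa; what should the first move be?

Move to (2,5).

Use the standard recursion: the mover loses at a terminal position; elsewhere, the mover wins exactly when some move hands the opponent an L position.
No move ever increases a pile, so every position that can arise here has a ≤ 4 and b ≤ 5; it is enough to label the cells with 0 ≤ a ≤ 4 and 0 ≤ b ≤ 5.
Every move lowers a or b (never raises either), so fill the grid row by row in increasing a, and left to right within a row: each cell's successors are then already labelled.
      b=0  b=1  b=2  b=3  b=4  b=5
a=0:    L    L    W    W    W    W
a=1:    W    W    L    L    W    W
a=2:    W    W    W    W    L    L
a=3:    L    L    W    W    W    W
a=4:    W    W    L    L    W    W
Cells with no legal move (terminal, hence L): (0,0), (0,1).
The remaining L cells, each justified by listing all of its moves:
(1,2): only reaches (0,2)(W), (1,0)(W), all W → L
(1,3): only reaches (0,3)(W), (1,1)(W), all W → L
(2,4): only reaches (1,4)(W), (0,4)(W), (2,2)(W), (2,0)(W), all W → L
(2,5): only reaches (1,5)(W), (0,5)(W), (2,3)(W), (2,1)(W), (2,0)(W), all W → L
(3,0): only reaches (2,0)(W), (1,0)(W), all W → L
(3,1): only reaches (2,1)(W), (1,1)(W), all W → L
(4,2): only reaches (3,2)(W), (2,2)(W), (0,2)(W), (4,0)(W), all W → L
(4,3): only reaches (3,3)(W), (2,3)(W), (0,3)(W), (4,1)(W), all W → L
Every other cell has at least one move into one of the L cells above, so it is W.
From (4,5), the L positions reachable in one move are: (2,5), (4,3). Any move reaching one of these is winning.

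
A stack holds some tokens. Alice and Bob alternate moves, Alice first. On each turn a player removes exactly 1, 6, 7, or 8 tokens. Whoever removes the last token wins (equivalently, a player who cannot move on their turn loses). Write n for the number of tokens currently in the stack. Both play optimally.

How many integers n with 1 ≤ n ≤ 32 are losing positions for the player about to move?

Build the W/L table. Terminal = L. A non-terminal position is W if it has a move to some L; otherwise it is L.
n=0: no move → L
n=1: can move to 0, which is L ⇒ W
n=2: the only move is to 1(W), a W ⇒ L
n=3: can move to 2, which is L ⇒ W
n=4: the only move is to 3(W), a W ⇒ L
n=5: can move to 4, which is L ⇒ W
n=6: can move to 0, which is L ⇒ W
n=7: can move to 0, which is L ⇒ W
n=8: can move to 2, which is L ⇒ W
n=9: can move to 2, which is L ⇒ W
n=10: can move to 4, which is L ⇒ W
n=11: can move to 4, which is L ⇒ W
n=12: can move to 4, which is L ⇒ W
n=13: moves to 12(W), 7(W), 6(W), 5(W); every one is W ⇒ L
n=14: can move to 13, which is L ⇒ W
n=15: moves to 14(W), 9(W), 8(W), 7(W); every one is W ⇒ L
n=16: can move to 15, which is L ⇒ W
n=17: moves to 16(W), 11(W), 10(W), 9(W); every one is W ⇒ L
n=18: can move to 17, which is L ⇒ W
n=19: can move to 13, which is L ⇒ W
n=20: can move to 13, which is L ⇒ W
n=21: can move to 15, which is L ⇒ W
n=22: can move to 15, which is L ⇒ W
n=23: can move to 17, which is L ⇒ W
n=24: can move to 17, which is L ⇒ W
n=25: can move to 17, which is L ⇒ W
n=26: moves to 25(W), 20(W), 19(W), 18(W); every one is W ⇒ L
n=27: can move to 26, which is L ⇒ W
n=28: moves to 27(W), 22(W), 21(W), 20(W); every one is W ⇒ L
n=29: can move to 28, which is L ⇒ W
n=30: moves to 29(W), 24(W), 23(W), 22(W); every one is W ⇒ L
n=31: can move to 30, which is L ⇒ W
n=32: can move to 26, which is L ⇒ W
L entries with 1 ≤ n ≤ 32 (n=0 is outside the asked range and is not counted): n = 2, 4, 13, 15, 17, 26, 28, 30; that makes 8.

8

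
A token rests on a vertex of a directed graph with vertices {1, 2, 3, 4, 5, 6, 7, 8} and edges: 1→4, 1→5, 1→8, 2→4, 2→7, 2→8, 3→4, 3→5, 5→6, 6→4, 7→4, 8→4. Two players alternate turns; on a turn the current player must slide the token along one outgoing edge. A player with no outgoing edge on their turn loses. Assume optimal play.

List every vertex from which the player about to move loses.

4, 5

Build the W/L table. Terminal = L. A non-terminal position is W if it has a move to some L; otherwise it is L.
Every edge goes from a vertex to one that appears earlier in the order 4, 8, 7, 6, 5, 2, 1, 3, so processing vertices in that order labels each vertex after all of its successors.
4: no outgoing edge → L
8: →4(L), so W
7: →4(L), so W
6: →4(L), so W
5: →6(W) only, which is W, so L
2: →4(L), so W
1: →5(L), so W
3: →5(L), so W
Reading off the rows marked L gives the requested list; there are 2 such vertices.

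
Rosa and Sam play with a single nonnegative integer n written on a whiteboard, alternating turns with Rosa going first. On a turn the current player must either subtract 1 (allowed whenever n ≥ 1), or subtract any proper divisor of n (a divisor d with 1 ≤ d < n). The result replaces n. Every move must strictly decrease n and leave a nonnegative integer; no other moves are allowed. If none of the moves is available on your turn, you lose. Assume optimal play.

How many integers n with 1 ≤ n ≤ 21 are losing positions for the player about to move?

10

Positions with no move are L. A position that does have a move is losing for the player to move precisely when every available move leads to a winning position for the opponent. Fill in the labels:
n=0: no move → L
n=1: →0(L), so W
n=2: →1(W) only, which is W, so L
n=3: →2(L), so W
n=4: →2(L), so W
n=5: →4(W) only, which is W, so L
n=6: →5(L), so W
n=7: →6(W) only, which is W, so L
n=8: →7(L), so W
n=9: →6(W), 8(W) — all W, so L
n=10: →5(L), so W
n=11: →10(W) only, which is W, so L
n=12: →9(L), so W
n=13: →12(W) only, which is W, so L
n=14: →7(L), so W
n=15: →10(W), 12(W), 14(W) — all W, so L
n=16: →15(L), so W
n=17: →16(W) only, which is W, so L
n=18: →9(L), so W
n=19: →18(W) only, which is W, so L
n=20: →15(L), so W
n=21: →14(W), 18(W), 20(W) — all W, so L
L entries with 1 ≤ n ≤ 21 (n=0 is outside the asked range and is not counted): n = 2, 5, 7, 9, 11, 13, 15, 17, 19, 21; that makes 10.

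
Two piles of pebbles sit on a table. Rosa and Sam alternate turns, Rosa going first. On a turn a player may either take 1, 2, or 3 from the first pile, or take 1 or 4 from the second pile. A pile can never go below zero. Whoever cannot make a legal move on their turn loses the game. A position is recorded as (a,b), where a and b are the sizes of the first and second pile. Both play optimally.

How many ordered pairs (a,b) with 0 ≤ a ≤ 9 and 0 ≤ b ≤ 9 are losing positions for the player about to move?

28

Use the standard recursion: the mover loses at a terminal position; elsewhere, the mover wins exactly when some move hands the opponent an L position.
Every move lowers a or b (never raises either), so fill the grid row by row in increasing a, and left to right within a row: each cell's successors are then already labelled.
      b=0  b=1  b=2  b=3  b=4  b=5  b=6  b=7  b=8  b=9
a=0:    L    W    L    W    W    L    W    L    W    W
a=1:    W    L    W    L    W    W    L    W    L    W
a=2:    W    W    W    W    L    W    W    W    W    L
a=3:    W    W    W    W    W    W    W    W    W    W
a=4:    L    W    L    W    W    L    W    L    W    W
a=5:    W    L    W    L    W    W    L    W    L    W
a=6:    W    W    W    W    L    W    W    W    W    L
a=7:    W    W    W    W    W    W    W    W    W    W
a=8:    L    W    L    W    W    L    W    L    W    W
a=9:    W    L    W    L    W    W    L    W    L    W
Cells with no legal move (terminal, hence L): (0,0).
The remaining L cells, each justified by listing all of its moves:
(0,2): only reaches (0,1)(W), which is W → L
(0,5): only reaches (0,4)(W), (0,1)(W), all W → L
(0,7): only reaches (0,6)(W), (0,3)(W), all W → L
(1,1): only reaches (0,1)(W), (1,0)(W), all W → L
(1,3): only reaches (0,3)(W), (1,2)(W), all W → L
(1,6): only reaches (0,6)(W), (1,5)(W), (1,2)(W), all W → L
(1,8): only reaches (0,8)(W), (1,7)(W), (1,4)(W), all W → L
(2,4): only reaches (1,4)(W), (0,4)(W), (2,3)(W), (2,0)(W), all W → L
(2,9): only reaches (1,9)(W), (0,9)(W), (2,8)(W), (2,5)(W), all W → L
(4,0): only reaches (3,0)(W), (2,0)(W), (1,0)(W), all W → L
(4,2): only reaches (3,2)(W), (2,2)(W), (1,2)(W), (4,1)(W), all W → L
(4,5): only reaches (3,5)(W), (2,5)(W), (1,5)(W), (4,4)(W), (4,1)(W), all W → L
(4,7): only reaches (3,7)(W), (2,7)(W), (1,7)(W), (4,6)(W), (4,3)(W), all W → L
(5,1): only reaches (4,1)(W), (3,1)(W), (2,1)(W), (5,0)(W), all W → L
(5,3): only reaches (4,3)(W), (3,3)(W), (2,3)(W), (5,2)(W), all W → L
(5,6): only reaches (4,6)(W), (3,6)(W), (2,6)(W), (5,5)(W), (5,2)(W), all W → L
(5,8): only reaches (4,8)(W), (3,8)(W), (2,8)(W), (5,7)(W), (5,4)(W), all W → L
(6,4): only reaches (5,4)(W), (4,4)(W), (3,4)(W), (6,3)(W), (6,0)(W), all W → L
(6,9): only reaches (5,9)(W), (4,9)(W), (3,9)(W), (6,8)(W), (6,5)(W), all W → L
(8,0): only reaches (7,0)(W), (6,0)(W), (5,0)(W), all W → L
(8,2): only reaches (7,2)(W), (6,2)(W), (5,2)(W), (8,1)(W), all W → L
(8,5): only reaches (7,5)(W), (6,5)(W), (5,5)(W), (8,4)(W), (8,1)(W), all W → L
(8,7): only reaches (7,7)(W), (6,7)(W), (5,7)(W), (8,6)(W), (8,3)(W), all W → L
(9,1): only reaches (8,1)(W), (7,1)(W), (6,1)(W), (9,0)(W), all W → L
(9,3): only reaches (8,3)(W), (7,3)(W), (6,3)(W), (9,2)(W), all W → L
(9,6): only reaches (8,6)(W), (7,6)(W), (6,6)(W), (9,5)(W), (9,2)(W), all W → L
(9,8): only reaches (8,8)(W), (7,8)(W), (6,8)(W), (9,7)(W), (9,4)(W), all W → L
Every other cell has at least one move into one of the L cells above, so it is W.
L cells per row: a=0: 4, a=1: 4, a=2: 2, a=3: 0, a=4: 4, a=5: 4, a=6: 2, a=7: 0, a=8: 4, a=9: 4; total 28.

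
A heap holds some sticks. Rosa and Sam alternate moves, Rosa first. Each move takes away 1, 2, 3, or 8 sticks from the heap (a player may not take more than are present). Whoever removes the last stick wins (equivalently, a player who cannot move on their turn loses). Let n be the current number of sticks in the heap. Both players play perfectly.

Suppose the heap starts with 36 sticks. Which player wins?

Build the W/L table. Terminal = L. A non-terminal position is W if it has a move to some L; otherwise it is L.
n=0: no move → L
n=1: can move to 0, which is L ⇒ W
n=2: can move to 0, which is L ⇒ W
n=3: can move to 0, which is L ⇒ W
n=4: moves to 3(W), 2(W), 1(W); every one is W ⇒ L
n=5: can move to 4, which is L ⇒ W
n=6: can move to 4, which is L ⇒ W
n=7: can move to 4, which is L ⇒ W
n=8: can move to 0, which is L ⇒ W
n=9: moves to 8(W), 7(W), 6(W), 1(W); every one is W ⇒ L
n=10: can move to 9, which is L ⇒ W
n=11: can move to 9, which is L ⇒ W
n=12: can move to 9, which is L ⇒ W
n=13: moves to 12(W), 11(W), 10(W), 5(W); every one is W ⇒ L
n=14: can move to 13, which is L ⇒ W
n=15: can move to 13, which is L ⇒ W
n=16: can move to 13, which is L ⇒ W
n=17: can move to 9, which is L ⇒ W
n=18: moves to 17(W), 16(W), 15(W), 10(W); every one is W ⇒ L
n=19: can move to 18, which is L ⇒ W
n=20: can move to 18, which is L ⇒ W
n=21: can move to 18, which is L ⇒ W
n=22: moves to 21(W), 20(W), 19(W), 14(W); every one is W ⇒ L
n=23: can move to 22, which is L ⇒ W
n=24: can move to 22, which is L ⇒ W
n=25: can move to 22, which is L ⇒ W
n=26: can move to 18, which is L ⇒ W
n=27: moves to 26(W), 25(W), 24(W), 19(W); every one is W ⇒ L
n=28: can move to 27, which is L ⇒ W
n=29: can move to 27, which is L ⇒ W
n=30: can move to 27, which is L ⇒ W
n=31: moves to 30(W), 29(W), 28(W), 23(W); every one is W ⇒ L
n=32: can move to 31, which is L ⇒ W
n=33: can move to 31, which is L ⇒ W
n=34: can move to 31, which is L ⇒ W
n=35: can move to 27, which is L ⇒ W
n=36: moves to 35(W), 34(W), 33(W), 28(W); every one is W ⇒ L
The starting position 36 is L: whatever Rosa does, the opponent receives a W position.

Sam wins.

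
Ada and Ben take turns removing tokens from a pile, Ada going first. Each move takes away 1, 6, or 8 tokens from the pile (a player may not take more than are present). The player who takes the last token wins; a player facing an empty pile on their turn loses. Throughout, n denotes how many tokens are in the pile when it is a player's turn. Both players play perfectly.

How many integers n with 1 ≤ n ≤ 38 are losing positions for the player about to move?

16

Compute win/loss labels from the base case upward. A position with no move is L. Any other position is W if it can reach an L in one move, else L.
n=0: no move → L
n=1: →0(L), so W
n=2: →1(W) only, which is W, so L
n=3: →2(L), so W
n=4: →3(W) only, which is W, so L
n=5: →4(L), so W
n=6: →0(L), so W
n=7: →6(W), 1(W) — all W, so L
n=8: →7(L), so W
n=9: →8(W), 3(W), 1(W) — all W, so L
n=10: →9(L), so W
n=11: →10(W), 5(W), 3(W) — all W, so L
n=12: →11(L), so W
n=13: →7(L), so W
n=14: →13(W), 8(W), 6(W) — all W, so L
n=15: →14(L), so W
n=16: →15(W), 10(W), 8(W) — all W, so L
n=17: →16(L), so W
n=18: →17(W), 12(W), 10(W) — all W, so L
n=19: →18(L), so W
n=20: →14(L), so W
n=21: →20(W), 15(W), 13(W) — all W, so L
n=22: →21(L), so W
n=23: →22(W), 17(W), 15(W) — all W, so L
n=24: →23(L), so W
n=25: →24(W), 19(W), 17(W) — all W, so L
n=26: →25(L), so W
n=27: →21(L), so W
n=28: →27(W), 22(W), 20(W) — all W, so L
n=29: →28(L), so W
n=30: →29(W), 24(W), 22(W) — all W, so L
n=31: →30(L), so W
n=32: →31(W), 26(W), 24(W) — all W, so L
n=33: →32(L), so W
n=34: →28(L), so W
n=35: →34(W), 29(W), 27(W) — all W, so L
n=36: →35(L), so W
n=37: →36(W), 31(W), 29(W) — all W, so L
n=38: →37(L), so W
L entries with 1 ≤ n ≤ 38 (n=0 is outside the asked range and is not counted): n = 2, 4, 7, 9, 11, 14, 16, 18, 21, 23, 25, 28, 30, 32, 35, 37; that makes 16.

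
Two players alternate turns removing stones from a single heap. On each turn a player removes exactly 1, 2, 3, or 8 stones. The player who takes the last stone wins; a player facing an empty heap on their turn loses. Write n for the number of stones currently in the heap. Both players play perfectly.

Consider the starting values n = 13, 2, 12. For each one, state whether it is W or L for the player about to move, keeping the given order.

13: L, 2: W, 12: W

Compute win/loss labels from the base case upward. A position with no move is L. Any other position is W if it can reach an L in one move, else L.
n=0: no move → L
n=1: W (go to 0, an L position)
n=2: W (go to 0, an L position)
n=3: W (go to 0, an L position)
n=4: L (options 3(W), 2(W), 1(W) are all W)
n=5: W (go to 4, an L position)
n=6: W (go to 4, an L position)
n=7: W (go to 4, an L position)
n=8: W (go to 0, an L position)
n=9: L (options 8(W), 7(W), 6(W), 1(W) are all W)
n=10: W (go to 9, an L position)
n=11: W (go to 9, an L position)
n=12: W (go to 9, an L position)
n=13: L (options 12(W), 11(W), 10(W), 5(W) are all W)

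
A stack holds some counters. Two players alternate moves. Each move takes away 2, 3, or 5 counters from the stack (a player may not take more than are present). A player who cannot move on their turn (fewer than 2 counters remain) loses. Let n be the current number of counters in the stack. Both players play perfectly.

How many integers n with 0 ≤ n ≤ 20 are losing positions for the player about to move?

Use the standard recursion: the mover loses at a terminal position; elsewhere, the mover wins exactly when some move hands the opponent an L position.
n=0: no move → L
n=1: no move → L
n=2: reaches L-position 0 → W
n=3: reaches L-position 1 → W
n=4: reaches L-position 1 → W
n=5: reaches L-position 0 → W
n=6: reaches L-position 1 → W
n=7: only reaches 5(W), 4(W), 2(W), all W → L
n=8: only reaches 6(W), 5(W), 3(W), all W → L
n=9: reaches L-position 7 → W
n=10: reaches L-position 8 → W
n=11: reaches L-position 8 → W
n=12: reaches L-position 7 → W
n=13: reaches L-position 8 → W
n=14: only reaches 12(W), 11(W), 9(W), all W → L
n=15: only reaches 13(W), 12(W), 10(W), all W → L
n=16: reaches L-position 14 → W
n=17: reaches L-position 15 → W
n=18: reaches L-position 15 → W
n=19: reaches L-position 14 → W
n=20: reaches L-position 15 → W
L entries with 0 ≤ n ≤ 20: n = 0, 1, 7, 8, 14, 15; that makes 6.

6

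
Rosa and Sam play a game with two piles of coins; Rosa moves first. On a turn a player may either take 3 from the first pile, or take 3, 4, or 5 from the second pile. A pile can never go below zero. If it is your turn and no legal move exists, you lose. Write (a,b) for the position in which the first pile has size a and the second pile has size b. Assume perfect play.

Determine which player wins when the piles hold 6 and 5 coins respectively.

Compute win/loss labels from the base case upward. A position with no move is L. Any other position is W if it can reach an L in one move, else L.
No move ever increases a pile, so every position that can arise here has a ≤ 6 and b ≤ 5; it is enough to label the cells with 0 ≤ a ≤ 6 and 0 ≤ b ≤ 5.
Every move lowers a or b (never raises either), so fill the grid row by row in increasing a, and left to right within a row: each cell's successors are then already labelled.
      b=0  b=1  b=2  b=3  b=4  b=5
a=0:    L    L    L    W    W    W
a=1:    L    L    L    W    W    W
a=2:    L    L    L    W    W    W
a=3:    W    W    W    L    L    L
a=4:    W    W    W    L    L    L
a=5:    W    W    W    L    L    L
a=6:    L    L    L    W    W    W
Cells with no legal move (terminal, hence L): (0,0), (0,1), (0,2), (1,0), (1,1), (1,2), (2,0), (2,1), (2,2).
The remaining L cells, each justified by listing all of its moves:
(3,3): moves to (0,3)(W), (3,0)(W); every one is W ⇒ L
(3,4): moves to (0,4)(W), (3,1)(W), (3,0)(W); every one is W ⇒ L
(3,5): moves to (0,5)(W), (3,2)(W), (3,1)(W), (3,0)(W); every one is W ⇒ L
(4,3): moves to (1,3)(W), (4,0)(W); every one is W ⇒ L
(4,4): moves to (1,4)(W), (4,1)(W), (4,0)(W); every one is W ⇒ L
(4,5): moves to (1,5)(W), (4,2)(W), (4,1)(W), (4,0)(W); every one is W ⇒ L
(5,3): moves to (2,3)(W), (5,0)(W); every one is W ⇒ L
(5,4): moves to (2,4)(W), (5,1)(W), (5,0)(W); every one is W ⇒ L
(5,5): moves to (2,5)(W), (5,2)(W), (5,1)(W), (5,0)(W); every one is W ⇒ L
(6,0): the only move is to (3,0)(W), a W ⇒ L
(6,1): the only move is to (3,1)(W), a W ⇒ L
(6,2): the only move is to (3,2)(W), a W ⇒ L
Every other cell has at least one move into one of the L cells above, so it is W.
The starting position (6,5) is W: Rosa should move to (3,5), handing over an L position.

Rosa wins.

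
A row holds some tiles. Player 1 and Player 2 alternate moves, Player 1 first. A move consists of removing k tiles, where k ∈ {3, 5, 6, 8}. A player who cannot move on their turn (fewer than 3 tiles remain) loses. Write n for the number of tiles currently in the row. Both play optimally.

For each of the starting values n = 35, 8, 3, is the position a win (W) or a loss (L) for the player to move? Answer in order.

35: L, 8: W, 3: W

Use the standard recursion: the mover loses at a terminal position; elsewhere, the mover wins exactly when some move hands the opponent an L position.
n=0: no move → L
n=1: no move → L
n=2: no move → L
n=3: W (go to 0, an L position)
n=4: W (go to 1, an L position)
n=5: W (go to 2, an L position)
n=6: W (go to 1, an L position)
n=7: W (go to 2, an L position)
n=8: W (go to 2, an L position)
n=9: W (go to 1, an L position)
n=10: W (go to 2, an L position)
n=11: L (options 8(W), 6(W), 5(W), 3(W) are all W)
n=12: L (options 9(W), 7(W), 6(W), 4(W) are all W)
n=13: L (options 10(W), 8(W), 7(W), 5(W) are all W)
n=14: W (go to 11, an L position)
n=15: W (go to 12, an L position)
n=16: W (go to 13, an L position)
n=17: W (go to 12, an L position)
n=18: W (go to 13, an L position)
n=19: W (go to 13, an L position)
n=20: W (go to 12, an L position)
n=21: W (go to 13, an L position)
n=22: L (options 19(W), 17(W), 16(W), 14(W) are all W)
n=23: L (options 20(W), 18(W), 17(W), 15(W) are all W)
n=24: L (options 21(W), 19(W), 18(W), 16(W) are all W)
n=25: W (go to 22, an L position)
n=26: W (go to 23, an L position)
n=27: W (go to 24, an L position)
n=28: W (go to 23, an L position)
n=29: W (go to 24, an L position)
n=30: W (go to 24, an L position)
n=31: W (go to 23, an L position)
n=32: W (go to 24, an L position)
n=33: L (options 30(W), 28(W), 27(W), 25(W) are all W)
n=34: L (options 31(W), 29(W), 28(W), 26(W) are all W)
n=35: L (options 32(W), 30(W), 29(W), 27(W) are all W)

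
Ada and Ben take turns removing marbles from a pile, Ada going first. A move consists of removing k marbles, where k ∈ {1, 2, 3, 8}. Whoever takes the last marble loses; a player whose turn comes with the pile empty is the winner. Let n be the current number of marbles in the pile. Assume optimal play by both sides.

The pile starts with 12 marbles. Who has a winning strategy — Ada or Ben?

Work bottom-up. With no move the player to move wins. Otherwise the position is W if at least one move leads to an L position for the opponent, and L if every move leads to a W.
n=0: no move; the opponent has just taken the last marble and therefore loses → W
n=1: L (sole option 0(W) is W)
n=2: W (go to 1, an L position)
n=3: W (go to 1, an L position)
n=4: W (go to 1, an L position)
n=5: L (options 4(W), 3(W), 2(W) are all W)
n=6: W (go to 5, an L position)
n=7: W (go to 5, an L position)
n=8: W (go to 5, an L position)
n=9: W (go to 1, an L position)
n=10: L (options 9(W), 8(W), 7(W), 2(W) are all W)
n=11: W (go to 10, an L position)
n=12: W (go to 10, an L position)
From 12 Ada can remove 2, leaving 10, reaching an L position.

Ada wins.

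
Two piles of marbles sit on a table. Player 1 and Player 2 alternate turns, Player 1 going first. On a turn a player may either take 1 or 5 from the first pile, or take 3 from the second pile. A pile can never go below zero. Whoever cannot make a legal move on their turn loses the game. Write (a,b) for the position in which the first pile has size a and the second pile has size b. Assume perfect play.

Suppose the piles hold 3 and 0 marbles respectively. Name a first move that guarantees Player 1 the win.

Positions with no move are L. A position that does have a move is losing for the player to move precisely when every available move leads to a winning position for the opponent. Fill in the labels:
No move ever increases a pile, so every position that can arise here has a ≤ 3 and b ≤ 0; it is enough to label the cells with 0 ≤ a ≤ 3 and 0 ≤ b ≤ 0.
Every move lowers a or b (never raises either), so fill the grid row by row in increasing a, and left to right within a row: each cell's successors are then already labelled.
      b=0
a=0:    L
a=1:    W
a=2:    L
a=3:    W
Cells with no legal move (terminal, hence L): (0,0).
The remaining L cells, each justified by listing all of its moves:
(2,0): →(1,0)(W) only, which is W, so L
Every other cell has at least one move into one of the L cells above, so it is W.
From (3,0), the L positions reachable in one move are: (2,0).

Move to (2,0).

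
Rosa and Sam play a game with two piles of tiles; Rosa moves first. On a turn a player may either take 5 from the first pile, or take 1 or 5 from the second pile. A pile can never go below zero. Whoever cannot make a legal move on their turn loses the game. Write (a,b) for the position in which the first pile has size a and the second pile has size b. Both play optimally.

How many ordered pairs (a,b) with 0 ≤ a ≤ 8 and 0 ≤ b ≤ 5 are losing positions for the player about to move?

27

Use the standard recursion: the mover loses at a terminal position; elsewhere, the mover wins exactly when some move hands the opponent an L position.
Every move lowers a or b (never raises either), so fill the grid row by row in increasing a, and left to right within a row: each cell's successors are then already labelled.
      b=0  b=1  b=2  b=3  b=4  b=5
a=0:    L    W    L    W    L    W
a=1:    L    W    L    W    L    W
a=2:    L    W    L    W    L    W
a=3:    L    W    L    W    L    W
a=4:    L    W    L    W    L    W
a=5:    W    L    W    L    W    L
a=6:    W    L    W    L    W    L
a=7:    W    L    W    L    W    L
a=8:    W    L    W    L    W    L
Cells with no legal move (terminal, hence L): (0,0), (1,0), (2,0), (3,0), (4,0).
The remaining L cells, each justified by listing all of its moves:
(0,2): only reaches (0,1)(W), which is W → L
(0,4): only reaches (0,3)(W), which is W → L
(1,2): only reaches (1,1)(W), which is W → L
(1,4): only reaches (1,3)(W), which is W → L
(2,2): only reaches (2,1)(W), which is W → L
(2,4): only reaches (2,3)(W), which is W → L
(3,2): only reaches (3,1)(W), which is W → L
(3,4): only reaches (3,3)(W), which is W → L
(4,2): only reaches (4,1)(W), which is W → L
(4,4): only reaches (4,3)(W), which is W → L
(5,1): only reaches (0,1)(W), (5,0)(W), all W → L
(5,3): only reaches (0,3)(W), (5,2)(W), all W → L
(5,5): only reaches (0,5)(W), (5,4)(W), (5,0)(W), all W → L
(6,1): only reaches (1,1)(W), (6,0)(W), all W → L
(6,3): only reaches (1,3)(W), (6,2)(W), all W → L
(6,5): only reaches (1,5)(W), (6,4)(W), (6,0)(W), all W → L
(7,1): only reaches (2,1)(W), (7,0)(W), all W → L
(7,3): only reaches (2,3)(W), (7,2)(W), all W → L
(7,5): only reaches (2,5)(W), (7,4)(W), (7,0)(W), all W → L
(8,1): only reaches (3,1)(W), (8,0)(W), all W → L
(8,3): only reaches (3,3)(W), (8,2)(W), all W → L
(8,5): only reaches (3,5)(W), (8,4)(W), (8,0)(W), all W → L
Every other cell has at least one move into one of the L cells above, so it is W.
L cells per row: a=0: 3, a=1: 3, a=2: 3, a=3: 3, a=4: 3, a=5: 3, a=6: 3, a=7: 3, a=8: 3; total 27.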